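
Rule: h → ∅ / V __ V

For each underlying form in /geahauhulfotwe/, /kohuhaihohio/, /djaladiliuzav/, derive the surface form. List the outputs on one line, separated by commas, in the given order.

geaauulfotwe, kouaioio, djaladiliuzav

/geahauhulfotwe/: /h/ occurs between vowels /a/ and /a/, so it deletes. /h/ occurs between vowels /u/ and /u/, so it deletes. → [geaauulfotwe].
/kohuhaihohio/: /h/ occurs between vowels /o/ and /u/, so it deletes. /h/ occurs between vowels /u/ and /a/, so it deletes. /h/ occurs between vowels /i/ and /o/, so it deletes. /h/ occurs between vowels /o/ and /i/, so it deletes. → [kouaioio].
/djaladiliuzav/: the rule's environment is not met; surfaces unchanged as [djaladiliuzav].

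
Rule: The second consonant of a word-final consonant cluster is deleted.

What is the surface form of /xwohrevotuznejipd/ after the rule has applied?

/d/ is the second consonant of a word-final cluster /pd/, so it deletes.
The other instances of /x/, /w/, /h/, /r/, /v/, /t/, /z/, /n/, /j/, /p/ do not occur in the required environment and remain unchanged.
Surface form: [xwohrevotuznejip].

xwohrevotuznejip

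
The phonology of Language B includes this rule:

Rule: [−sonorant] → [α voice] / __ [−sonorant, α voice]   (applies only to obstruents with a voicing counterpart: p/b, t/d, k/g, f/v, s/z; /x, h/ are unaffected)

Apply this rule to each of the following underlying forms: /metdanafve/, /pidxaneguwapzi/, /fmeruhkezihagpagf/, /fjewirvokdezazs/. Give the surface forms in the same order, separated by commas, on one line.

/metdanafve/: /t/ precedes the voiced obstruent /d/, so it voices to [d] by assimilation. /f/ precedes the voiced obstruent /v/, so it voices to [v] by assimilation. → [meddanavve].
/pidxaneguwapzi/: /d/ precedes the voiceless obstruent /x/, so it devoices to [t] by assimilation. /p/ precedes the voiced obstruent /z/, so it voices to [b] by assimilation. → [pitxaneguwabzi].
/fmeruhkezihagpagf/: /g/ precedes the voiceless obstruent /p/, so it devoices to [k] by assimilation. /g/ precedes the voiceless obstruent /f/, so it devoices to [k] by assimilation. → [fmeruhkezihakpakf].
/fjewirvokdezazs/: /k/ precedes the voiced obstruent /d/, so it voices to [g] by assimilation. /z/ precedes the voiceless obstruent /s/, so it devoices to [s] by assimilation. → [fjewirvogdezass].

meddanavve, pitxaneguwabzi, fmeruhkezihakpakf, fjewirvogdezass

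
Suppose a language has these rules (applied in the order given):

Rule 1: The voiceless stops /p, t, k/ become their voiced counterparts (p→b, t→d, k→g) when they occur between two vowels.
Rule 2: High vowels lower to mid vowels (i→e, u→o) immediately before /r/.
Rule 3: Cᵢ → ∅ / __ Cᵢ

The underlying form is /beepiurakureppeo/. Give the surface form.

Rule 1 (intervocalic voicing): /p/ is a voiceless stop between vowels /e/ and /i/, so it voices to [b]. /k/ is a voiceless stop between vowels /a/ and /u/, so it voices to [g]. /beepiurakureppeo/ → beebiuragureppeo.
Rule 2 (pre-rhotic lowering): /u/ is a high vowel immediately before /r/, so it lowers to [o]. /u/ is a high vowel immediately before /r/, so it lowers to [o]. /beebiuragureppeo/ → beebioragoreppeo.
Rule 3 (degemination): /pp/ is a geminate; the first /p/ deletes. /beebioragoreppeo/ → beebioragorepeo.

beebioragorepeo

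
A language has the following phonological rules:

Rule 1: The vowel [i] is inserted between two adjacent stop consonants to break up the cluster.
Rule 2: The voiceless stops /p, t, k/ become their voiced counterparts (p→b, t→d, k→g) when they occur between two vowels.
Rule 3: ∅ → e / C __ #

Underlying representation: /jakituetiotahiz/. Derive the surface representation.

jagiduediodahize

Rule 1 (stop-cluster i-epenthesis): no segment meets the environment; /jakituetiotahiz/ is unchanged.
Rule 2 (intervocalic voicing): /k/ is a voiceless stop between vowels /a/ and /i/, so it voices to [g]. /t/ is a voiceless stop between vowels /i/ and /u/, so it voices to [d]. /t/ is a voiceless stop between vowels /e/ and /i/, so it voices to [d]. /t/ is a voiceless stop between vowels /o/ and /a/, so it voices to [d]. /jakituetiotahiz/ → jagiduediodahiz.
Rule 3 (final e-epenthesis): the form ends in the consonant /z/, so [e] is inserted word-finally. /jagiduediodahiz/ → jagiduediodahize.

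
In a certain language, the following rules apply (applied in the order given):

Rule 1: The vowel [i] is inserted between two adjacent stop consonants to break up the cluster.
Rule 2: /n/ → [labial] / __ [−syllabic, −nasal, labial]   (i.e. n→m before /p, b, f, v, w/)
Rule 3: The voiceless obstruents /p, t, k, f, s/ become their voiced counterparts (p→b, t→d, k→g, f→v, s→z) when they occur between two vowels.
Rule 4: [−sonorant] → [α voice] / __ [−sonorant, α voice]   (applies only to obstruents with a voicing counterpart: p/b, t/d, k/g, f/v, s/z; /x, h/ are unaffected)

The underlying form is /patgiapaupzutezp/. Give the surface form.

padigiabaubzudesp

Rule 1 (stop-cluster i-epenthesis): /t/ and /g/ form a stop–stop cluster, so [i] is inserted between them. /patgiapaupzutezp/ → patigiapaupzutezp.
Rule 2 (nasal place assimilation): no segment meets the environment; /patigiapaupzutezp/ is unchanged.
Rule 3 (intervocalic voicing): /t/ is a voiceless obstruent between vowels /a/ and /i/, so it voices to [d]. /p/ is a voiceless obstruent between vowels /a/ and /a/, so it voices to [b]. /t/ is a voiceless obstruent between vowels /u/ and /e/, so it voices to [d]. /patigiapaupzutezp/ → padigiabaupzudezp.
Rule 4 (regressive voicing assimilation): /p/ precedes the voiced obstruent /z/, so it voices to [b] by assimilation. /z/ precedes the voiceless obstruent /p/, so it devoices to [s] by assimilation. /padigiabaupzudezp/ → padigiabaubzudesp.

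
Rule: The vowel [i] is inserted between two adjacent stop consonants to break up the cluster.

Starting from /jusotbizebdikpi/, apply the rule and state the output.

/t/ and /b/ form a stop–stop cluster, so [i] is inserted between them.
/b/ and /d/ form a stop–stop cluster, so [i] is inserted between them.
/k/ and /p/ form a stop–stop cluster, so [i] is inserted between them.
Surface form: [jusotibizebidikipi].

jusotibizebidikipi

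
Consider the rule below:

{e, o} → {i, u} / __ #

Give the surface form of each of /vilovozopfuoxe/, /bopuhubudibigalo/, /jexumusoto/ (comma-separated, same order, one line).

vilovozopfuoxi, bopuhubudibigalu, jexumusotu

/vilovozopfuoxe/: /e/ is a mid vowel in word-final position, so it raises to [i]. → [vilovozopfuoxi].
/bopuhubudibigalo/: /o/ is a mid vowel in word-final position, so it raises to [u]. → [bopuhubudibigalu].
/jexumusoto/: /o/ is a mid vowel in word-final position, so it raises to [u]. → [jexumusotu].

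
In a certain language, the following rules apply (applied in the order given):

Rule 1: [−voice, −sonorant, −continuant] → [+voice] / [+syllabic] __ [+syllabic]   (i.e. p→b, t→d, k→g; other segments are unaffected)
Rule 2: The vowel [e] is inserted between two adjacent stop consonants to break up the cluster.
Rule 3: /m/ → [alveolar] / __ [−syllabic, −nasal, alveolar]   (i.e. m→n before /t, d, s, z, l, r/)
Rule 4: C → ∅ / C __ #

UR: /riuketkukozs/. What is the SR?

riugetekugoz

Rule 1 (intervocalic voicing): /k/ is a voiceless stop between vowels /u/ and /e/, so it voices to [g]. /k/ is a voiceless stop between vowels /u/ and /o/, so it voices to [g]. /riuketkukozs/ → riugetkugozs.
Rule 2 (stop-cluster e-epenthesis): /t/ and /k/ form a stop–stop cluster, so [e] is inserted between them. /riugetkugozs/ → riugetekugozs.
Rule 3 (nasal place assimilation): no segment meets the environment; /riugetekugozs/ is unchanged.
Rule 4 (final cluster simplification): /s/ is the second consonant of a word-final cluster /zs/, so it deletes. /riugetekugozs/ → riugetekugoz.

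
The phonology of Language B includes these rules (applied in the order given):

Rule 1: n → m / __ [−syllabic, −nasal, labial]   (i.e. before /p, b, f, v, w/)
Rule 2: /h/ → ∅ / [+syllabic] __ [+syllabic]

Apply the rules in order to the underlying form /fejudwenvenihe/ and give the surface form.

fejudwemvenie

Rule 1 (nasal place assimilation): /n/ precedes the labial consonant /v/, so it assimilates in place to [m]. /fejudwenvenihe/ → fejudwemvenihe.
Rule 2 (intervocalic h-deletion): /h/ occurs between vowels /i/ and /e/, so it deletes. /fejudwemvenihe/ → fejudwemvenie.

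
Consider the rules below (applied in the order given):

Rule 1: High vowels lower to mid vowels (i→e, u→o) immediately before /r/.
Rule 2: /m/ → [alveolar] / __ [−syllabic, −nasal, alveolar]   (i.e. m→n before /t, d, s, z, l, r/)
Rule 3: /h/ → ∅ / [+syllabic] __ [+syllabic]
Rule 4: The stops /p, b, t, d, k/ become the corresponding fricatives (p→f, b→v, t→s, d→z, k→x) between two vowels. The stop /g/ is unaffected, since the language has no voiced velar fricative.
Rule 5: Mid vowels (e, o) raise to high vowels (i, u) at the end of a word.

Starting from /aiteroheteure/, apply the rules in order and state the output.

Rule 1 (pre-rhotic lowering): /u/ is a high vowel immediately before /r/, so it lowers to [o]. /aiteroheteure/ → aiteroheteore.
Rule 2 (nasal place assimilation): no segment meets the environment; /aiteroheteore/ is unchanged.
Rule 3 (intervocalic h-deletion): /h/ occurs between vowels /o/ and /e/, so it deletes. /aiteroheteore/ → aiteroeteore.
Rule 4 (intervocalic spirantization): /t/ is a stop between vowels /i/ and /e/, so it spirantizes to the fricative [s]. /t/ is a stop between vowels /e/ and /e/, so it spirantizes to the fricative [s]. /aiteroeteore/ → aiseroeseore.
Rule 5 (final vowel raising): /e/ is a mid vowel in word-final position, so it raises to [i]. /aiseroeseore/ → aiseroeseori.

aiseroeseori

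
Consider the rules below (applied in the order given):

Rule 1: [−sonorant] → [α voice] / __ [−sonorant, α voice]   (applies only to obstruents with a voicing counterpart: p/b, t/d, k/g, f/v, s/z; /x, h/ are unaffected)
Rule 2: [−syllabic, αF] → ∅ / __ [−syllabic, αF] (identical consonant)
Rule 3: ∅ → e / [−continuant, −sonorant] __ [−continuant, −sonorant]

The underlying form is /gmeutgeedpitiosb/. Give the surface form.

gmeudegeetepitiozb

Rule 1 (regressive voicing assimilation): /t/ precedes the voiced obstruent /g/, so it voices to [d] by assimilation. /d/ precedes the voiceless obstruent /p/, so it devoices to [t] by assimilation. /s/ precedes the voiced obstruent /b/, so it voices to [z] by assimilation. /gmeutgeedpitiosb/ → gmeudgeetpitiozb.
Rule 2 (degemination): no segment meets the environment; /gmeudgeetpitiozb/ is unchanged.
Rule 3 (stop-cluster e-epenthesis): /d/ and /g/ form a stop–stop cluster, so [e] is inserted between them. /t/ and /p/ form a stop–stop cluster, so [e] is inserted between them. /gmeudgeetpitiozb/ → gmeudegeetepitiozb.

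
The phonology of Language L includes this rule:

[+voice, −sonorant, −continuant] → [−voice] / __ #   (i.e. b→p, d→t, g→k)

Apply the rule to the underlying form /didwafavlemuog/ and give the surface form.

didwafavlemuok

Scanning /didwafavlemuog/: /d/ at position 1 is not in the conditioning environment; /d/ at position 3 is not in the conditioning environment; /g/ is a voiced stop in word-final position, so it devoices to [k].
Result: [didwafavlemuok].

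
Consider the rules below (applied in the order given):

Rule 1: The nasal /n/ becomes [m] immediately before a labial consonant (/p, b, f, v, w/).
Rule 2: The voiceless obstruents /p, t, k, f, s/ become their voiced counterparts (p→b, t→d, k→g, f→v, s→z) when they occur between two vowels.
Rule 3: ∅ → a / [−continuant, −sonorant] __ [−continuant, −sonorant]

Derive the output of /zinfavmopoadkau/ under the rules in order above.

Rule 1 (nasal place assimilation): /n/ precedes the labial consonant /f/, so it assimilates in place to [m]. /zinfavmopoadkau/ → zimfavmopoadkau.
Rule 2 (intervocalic voicing): /p/ is a voiceless obstruent between vowels /o/ and /o/, so it voices to [b]. /zimfavmopoadkau/ → zimfavmoboadkau.
Rule 3 (stop-cluster a-epenthesis): /d/ and /k/ form a stop–stop cluster, so [a] is inserted between them. /zimfavmoboadkau/ → zimfavmoboadakau.

zimfavmoboadakau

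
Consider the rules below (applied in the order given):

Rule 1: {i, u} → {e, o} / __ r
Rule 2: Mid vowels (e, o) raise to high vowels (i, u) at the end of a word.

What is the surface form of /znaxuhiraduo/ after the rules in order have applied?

Rule 1 (pre-rhotic lowering): /i/ is a high vowel immediately before /r/, so it lowers to [e]. /znaxuhiraduo/ → znaxuheraduo.
Rule 2 (final vowel raising): /o/ is a mid vowel in word-final position, so it raises to [u]. /znaxuheraduo/ → znaxuheraduu.

znaxuheraduu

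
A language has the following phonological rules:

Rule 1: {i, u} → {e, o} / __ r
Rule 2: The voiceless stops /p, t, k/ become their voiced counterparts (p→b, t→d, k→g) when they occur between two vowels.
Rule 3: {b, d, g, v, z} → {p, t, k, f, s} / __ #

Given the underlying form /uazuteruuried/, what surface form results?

uazuderuoriet

Rule 1 (pre-rhotic lowering): /u/ is a high vowel immediately before /r/, so it lowers to [o]. /uazuteruuried/ → uazuteruoried.
Rule 2 (intervocalic voicing): /t/ is a voiceless stop between vowels /u/ and /e/, so it voices to [d]. /uazuteruoried/ → uazuderuoried.
Rule 3 (final devoicing): /d/ is a voiced obstruent in word-final position, so it devoices to [t]. /uazuderuoried/ → uazuderuoriet.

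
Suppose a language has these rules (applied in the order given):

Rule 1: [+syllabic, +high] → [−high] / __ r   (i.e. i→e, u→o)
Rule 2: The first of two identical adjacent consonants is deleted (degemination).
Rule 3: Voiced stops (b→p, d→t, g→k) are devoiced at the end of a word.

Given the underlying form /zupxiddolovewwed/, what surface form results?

zupxidolovewet

Rule 1 (pre-rhotic lowering): no segment meets the environment; /zupxiddolovewwed/ is unchanged.
Rule 2 (degemination): /dd/ is a geminate; the first /d/ deletes. /ww/ is a geminate; the first /w/ deletes. /zupxiddolovewwed/ → zupxidolovewed.
Rule 3 (final devoicing): /d/ is a voiced stop in word-final position, so it devoices to [t]. /zupxidolovewed/ → zupxidolovewet.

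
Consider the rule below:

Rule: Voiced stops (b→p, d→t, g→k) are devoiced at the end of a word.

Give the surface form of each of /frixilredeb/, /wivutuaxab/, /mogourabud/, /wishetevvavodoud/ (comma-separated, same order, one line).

frixilredep, wivutuaxap, mogourabut, wishetevvavodout

/frixilredeb/: /b/ is a voiced stop in word-final position, so it devoices to [p]. → [frixilredep].
/wivutuaxab/: /b/ is a voiced stop in word-final position, so it devoices to [p]. → [wivutuaxap].
/mogourabud/: /d/ is a voiced stop in word-final position, so it devoices to [t]. → [mogourabut].
/wishetevvavodoud/: /d/ is a voiced stop in word-final position, so it devoices to [t]. → [wishetevvavodout].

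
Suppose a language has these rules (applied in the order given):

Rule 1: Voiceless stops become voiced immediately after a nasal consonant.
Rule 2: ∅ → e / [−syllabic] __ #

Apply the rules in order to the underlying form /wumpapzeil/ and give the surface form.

wumbapzeile

Rule 1 (post-nasal voicing): /p/ is a voiceless stop immediately after the nasal /m/, so it voices to [b]. /wumpapzeil/ → wumbapzeil.
Rule 2 (final e-epenthesis): the form ends in the consonant /l/, so [e] is inserted word-finally. /wumbapzeil/ → wumbapzeile.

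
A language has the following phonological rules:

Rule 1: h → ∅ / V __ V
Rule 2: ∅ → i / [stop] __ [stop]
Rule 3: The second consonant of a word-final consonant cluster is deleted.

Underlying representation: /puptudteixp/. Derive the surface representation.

pupituditeix

Rule 1 (intervocalic h-deletion): no segment meets the environment; /puptudteixp/ is unchanged.
Rule 2 (stop-cluster i-epenthesis): /p/ and /t/ form a stop–stop cluster, so [i] is inserted between them. /d/ and /t/ form a stop–stop cluster, so [i] is inserted between them. /puptudteixp/ → pupituditeixp.
Rule 3 (final cluster simplification): /p/ is the second consonant of a word-final cluster /xp/, so it deletes. /pupituditeixp/ → pupituditeix.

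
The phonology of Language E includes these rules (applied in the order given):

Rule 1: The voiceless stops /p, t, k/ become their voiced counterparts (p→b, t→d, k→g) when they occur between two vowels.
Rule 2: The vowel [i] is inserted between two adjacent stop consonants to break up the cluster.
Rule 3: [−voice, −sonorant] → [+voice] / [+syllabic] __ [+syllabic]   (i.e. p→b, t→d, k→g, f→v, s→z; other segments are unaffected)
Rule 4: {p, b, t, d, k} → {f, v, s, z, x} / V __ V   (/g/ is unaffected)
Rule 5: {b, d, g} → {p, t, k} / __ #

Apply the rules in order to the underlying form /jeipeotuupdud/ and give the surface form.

jeiveozuuvizut

Rule 1 (intervocalic voicing): /p/ is a voiceless stop between vowels /i/ and /e/, so it voices to [b]. /t/ is a voiceless stop between vowels /o/ and /u/, so it voices to [d]. /jeipeotuupdud/ → jeibeoduupdud.
Rule 2 (stop-cluster i-epenthesis): /p/ and /d/ form a stop–stop cluster, so [i] is inserted between them. /jeibeoduupdud/ → jeibeoduupidud.
Rule 3 (intervocalic voicing): /p/ is a voiceless obstruent between vowels /u/ and /i/, so it voices to [b]. /jeibeoduupidud/ → jeibeoduubidud.
Rule 4 (intervocalic spirantization): /b/ is a stop between vowels /i/ and /e/, so it spirantizes to the fricative [v]. /d/ is a stop between vowels /o/ and /u/, so it spirantizes to the fricative [z]. /b/ is a stop between vowels /u/ and /i/, so it spirantizes to the fricative [v]. /d/ is a stop between vowels /i/ and /u/, so it spirantizes to the fricative [z]. /jeibeoduubidud/ → jeiveozuuvizud.
Rule 5 (final devoicing): /d/ is a voiced stop in word-final position, so it devoices to [t]. /jeiveozuuvizud/ → jeiveozuuvizut.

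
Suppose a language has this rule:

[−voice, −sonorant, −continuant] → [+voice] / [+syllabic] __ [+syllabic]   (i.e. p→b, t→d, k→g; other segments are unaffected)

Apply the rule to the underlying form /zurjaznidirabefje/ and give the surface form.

No segment of /zurjaznidirabefje/ meets the structural description of the rule, so the form surfaces unchanged.

zurjaznidirabefje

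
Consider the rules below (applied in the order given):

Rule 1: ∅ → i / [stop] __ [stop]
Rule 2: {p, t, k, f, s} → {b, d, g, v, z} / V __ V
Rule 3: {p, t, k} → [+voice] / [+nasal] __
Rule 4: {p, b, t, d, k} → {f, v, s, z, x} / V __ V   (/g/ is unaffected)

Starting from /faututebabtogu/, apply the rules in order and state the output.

fauzuzevavizogu

Rule 1 (stop-cluster i-epenthesis): /b/ and /t/ form a stop–stop cluster, so [i] is inserted between them. /faututebabtogu/ → faututebabitogu.
Rule 2 (intervocalic voicing): /t/ is a voiceless obstruent between vowels /u/ and /u/, so it voices to [d]. /t/ is a voiceless obstruent between vowels /u/ and /e/, so it voices to [d]. /t/ is a voiceless obstruent between vowels /i/ and /o/, so it voices to [d]. /faututebabitogu/ → faududebabidogu.
Rule 3 (post-nasal voicing): no segment meets the environment; /faududebabidogu/ is unchanged.
Rule 4 (intervocalic spirantization): /d/ is a stop between vowels /u/ and /u/, so it spirantizes to the fricative [z]. /d/ is a stop between vowels /u/ and /e/, so it spirantizes to the fricative [z]. /b/ is a stop between vowels /e/ and /a/, so it spirantizes to the fricative [v]. /b/ is a stop between vowels /a/ and /i/, so it spirantizes to the fricative [v]. /d/ is a stop between vowels /i/ and /o/, so it spirantizes to the fricative [z]. /faududebabidogu/ → fauzuzevavizogu.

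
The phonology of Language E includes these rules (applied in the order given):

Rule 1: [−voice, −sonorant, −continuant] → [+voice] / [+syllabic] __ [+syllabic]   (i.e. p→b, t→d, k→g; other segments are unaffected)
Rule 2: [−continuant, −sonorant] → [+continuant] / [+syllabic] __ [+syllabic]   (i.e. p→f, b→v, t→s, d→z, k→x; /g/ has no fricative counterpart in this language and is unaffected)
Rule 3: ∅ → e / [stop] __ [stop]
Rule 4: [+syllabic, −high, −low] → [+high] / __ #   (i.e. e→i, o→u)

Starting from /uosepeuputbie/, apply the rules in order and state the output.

uoseveuvutebii

Rule 1 (intervocalic voicing): /p/ is a voiceless stop between vowels /e/ and /e/, so it voices to [b]. /p/ is a voiceless stop between vowels /u/ and /u/, so it voices to [b]. /uosepeuputbie/ → uosebeubutbie.
Rule 2 (intervocalic spirantization): /b/ is a stop between vowels /e/ and /e/, so it spirantizes to the fricative [v]. /b/ is a stop between vowels /u/ and /u/, so it spirantizes to the fricative [v]. /uosebeubutbie/ → uoseveuvutbie.
Rule 3 (stop-cluster e-epenthesis): /t/ and /b/ form a stop–stop cluster, so [e] is inserted between them. /uoseveuvutbie/ → uoseveuvutebie.
Rule 4 (final vowel raising): /e/ is a mid vowel in word-final position, so it raises to [i]. /uoseveuvutebie/ → uoseveuvutebii.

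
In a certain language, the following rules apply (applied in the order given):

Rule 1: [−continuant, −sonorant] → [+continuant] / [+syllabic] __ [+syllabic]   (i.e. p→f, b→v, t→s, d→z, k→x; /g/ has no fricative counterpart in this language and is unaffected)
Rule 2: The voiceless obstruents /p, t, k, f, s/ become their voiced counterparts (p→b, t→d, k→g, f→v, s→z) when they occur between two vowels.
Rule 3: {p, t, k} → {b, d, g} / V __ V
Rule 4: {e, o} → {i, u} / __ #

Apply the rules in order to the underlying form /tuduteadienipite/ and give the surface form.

Rule 1 (intervocalic spirantization): /d/ is a stop between vowels /u/ and /u/, so it spirantizes to the fricative [z]. /t/ is a stop between vowels /u/ and /e/, so it spirantizes to the fricative [s]. /d/ is a stop between vowels /a/ and /i/, so it spirantizes to the fricative [z]. /p/ is a stop between vowels /i/ and /i/, so it spirantizes to the fricative [f]. /t/ is a stop between vowels /i/ and /e/, so it spirantizes to the fricative [s]. /tuduteadienipite/ → tuzuseazienifise.
Rule 2 (intervocalic voicing): /s/ is a voiceless obstruent between vowels /u/ and /e/, so it voices to [z]. /f/ is a voiceless obstruent between vowels /i/ and /i/, so it voices to [v]. /s/ is a voiceless obstruent between vowels /i/ and /e/, so it voices to [z]. /tuzuseazienifise/ → tuzuzeazienivize.
Rule 3 (intervocalic voicing): no segment meets the environment; /tuzuzeazienivize/ is unchanged.
Rule 4 (final vowel raising): /e/ is a mid vowel in word-final position, so it raises to [i]. /tuzuzeazienivize/ → tuzuzeazienivizi.

tuzuzeazienivizi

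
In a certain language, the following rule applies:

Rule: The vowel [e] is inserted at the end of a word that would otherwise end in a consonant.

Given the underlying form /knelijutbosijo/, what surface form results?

No segment of /knelijutbosijo/ meets the structural description of the rule, so the form surfaces unchanged.

knelijutbosijo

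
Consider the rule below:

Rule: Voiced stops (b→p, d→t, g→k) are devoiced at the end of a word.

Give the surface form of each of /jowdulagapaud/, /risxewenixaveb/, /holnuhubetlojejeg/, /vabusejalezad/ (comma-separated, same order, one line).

/jowdulagapaud/: /d/ is a voiced stop in word-final position, so it devoices to [t]. → [jowdulagapaut].
/risxewenixaveb/: /b/ is a voiced stop in word-final position, so it devoices to [p]. → [risxewenixavep].
/holnuhubetlojejeg/: /g/ is a voiced stop in word-final position, so it devoices to [k]. → [holnuhubetlojejek].
/vabusejalezad/: /d/ is a voiced stop in word-final position, so it devoices to [t]. → [vabusejalezat].

jowdulagapaut, risxewenixavep, holnuhubetlojejek, vabusejalezat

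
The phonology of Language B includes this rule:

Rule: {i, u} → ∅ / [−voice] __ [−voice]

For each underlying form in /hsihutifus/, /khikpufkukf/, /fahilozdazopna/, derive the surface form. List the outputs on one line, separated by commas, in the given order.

hshtfs, khkpfkkf, fahilozdazopna

/hsihutifus/: /i/ is a high vowel flanked by voiceless consonants /s/ and /h/, so it deletes. /u/ is a high vowel flanked by voiceless consonants /h/ and /t/, so it deletes. /i/ is a high vowel flanked by voiceless consonants /t/ and /f/, so it deletes. /u/ is a high vowel flanked by voiceless consonants /f/ and /s/, so it deletes. → [hshtfs].
/khikpufkukf/: /i/ is a high vowel flanked by voiceless consonants /h/ and /k/, so it deletes. /u/ is a high vowel flanked by voiceless consonants /p/ and /f/, so it deletes. /u/ is a high vowel flanked by voiceless consonants /k/ and /k/, so it deletes. → [khkpfkkf].
/fahilozdazopna/: the rule's environment is not met; surfaces unchanged as [fahilozdazopna].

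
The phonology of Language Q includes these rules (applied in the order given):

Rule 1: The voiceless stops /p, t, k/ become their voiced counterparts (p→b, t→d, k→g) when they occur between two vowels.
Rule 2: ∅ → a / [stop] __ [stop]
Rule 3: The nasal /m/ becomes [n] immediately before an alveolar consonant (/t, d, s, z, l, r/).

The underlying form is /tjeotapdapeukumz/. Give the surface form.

Rule 1 (intervocalic voicing): /t/ is a voiceless stop between vowels /o/ and /a/, so it voices to [d]. /p/ is a voiceless stop between vowels /a/ and /e/, so it voices to [b]. /k/ is a voiceless stop between vowels /u/ and /u/, so it voices to [g]. /tjeotapdapeukumz/ → tjeodapdabeugumz.
Rule 2 (stop-cluster a-epenthesis): /p/ and /d/ form a stop–stop cluster, so [a] is inserted between them. /tjeodapdabeugumz/ → tjeodapadabeugumz.
Rule 3 (nasal place assimilation): /m/ precedes the alveolar consonant /z/, so it assimilates in place to [n]. /tjeodapadabeugumz/ → tjeodapadabeugunz.

tjeodapadabeugunz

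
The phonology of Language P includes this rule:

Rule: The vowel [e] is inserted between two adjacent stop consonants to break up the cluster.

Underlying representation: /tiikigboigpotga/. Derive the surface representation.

tiikigeboigepotega

/g/ and /b/ form a stop–stop cluster, so [e] is inserted between them.
/g/ and /p/ form a stop–stop cluster, so [e] is inserted between them.
/t/ and /g/ form a stop–stop cluster, so [e] is inserted between them.
Surface form: [tiikigeboigepotega].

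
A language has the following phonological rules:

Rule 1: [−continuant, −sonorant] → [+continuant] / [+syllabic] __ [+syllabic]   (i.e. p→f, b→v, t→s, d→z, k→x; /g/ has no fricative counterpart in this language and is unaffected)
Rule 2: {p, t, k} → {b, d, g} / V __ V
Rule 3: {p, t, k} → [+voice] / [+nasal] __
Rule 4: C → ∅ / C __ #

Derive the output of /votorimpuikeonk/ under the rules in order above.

Rule 1 (intervocalic spirantization): /t/ is a stop between vowels /o/ and /o/, so it spirantizes to the fricative [s]. /k/ is a stop between vowels /i/ and /e/, so it spirantizes to the fricative [x]. /votorimpuikeonk/ → vosorimpuixeonk.
Rule 2 (intervocalic voicing): no segment meets the environment; /vosorimpuixeonk/ is unchanged.
Rule 3 (post-nasal voicing): /p/ is a voiceless stop immediately after the nasal /m/, so it voices to [b]. /k/ is a voiceless stop immediately after the nasal /n/, so it voices to [g]. /vosorimpuixeonk/ → vosorimbuixeong.
Rule 4 (final cluster simplification): /g/ is the second consonant of a word-final cluster /ng/, so it deletes. /vosorimbuixeong/ → vosorimbuixeon.

vosorimbuixeon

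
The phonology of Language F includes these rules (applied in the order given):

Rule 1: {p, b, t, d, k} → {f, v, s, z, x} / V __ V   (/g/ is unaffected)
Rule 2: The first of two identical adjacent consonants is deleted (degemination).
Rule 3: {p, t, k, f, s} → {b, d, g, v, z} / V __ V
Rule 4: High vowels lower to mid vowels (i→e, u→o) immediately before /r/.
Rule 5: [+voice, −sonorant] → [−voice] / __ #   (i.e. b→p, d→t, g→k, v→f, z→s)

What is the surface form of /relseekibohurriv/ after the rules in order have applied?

relseexivohorif

Rule 1 (intervocalic spirantization): /k/ is a stop between vowels /e/ and /i/, so it spirantizes to the fricative [x]. /b/ is a stop between vowels /i/ and /o/, so it spirantizes to the fricative [v]. /relseekibohurriv/ → relseexivohurriv.
Rule 2 (degemination): /rr/ is a geminate; the first /r/ deletes. /relseexivohurriv/ → relseexivohuriv.
Rule 3 (intervocalic voicing): no segment meets the environment; /relseexivohuriv/ is unchanged.
Rule 4 (pre-rhotic lowering): /u/ is a high vowel immediately before /r/, so it lowers to [o]. /relseexivohuriv/ → relseexivohoriv.
Rule 5 (final devoicing): /v/ is a voiced obstruent in word-final position, so it devoices to [f]. /relseexivohoriv/ → relseexivohorif.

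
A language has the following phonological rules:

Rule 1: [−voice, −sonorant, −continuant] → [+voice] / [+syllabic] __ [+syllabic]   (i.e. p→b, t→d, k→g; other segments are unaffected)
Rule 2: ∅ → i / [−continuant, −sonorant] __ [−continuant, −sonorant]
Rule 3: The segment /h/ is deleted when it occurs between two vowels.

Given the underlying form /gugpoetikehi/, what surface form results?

gugipoedigei

Rule 1 (intervocalic voicing): /t/ is a voiceless stop between vowels /e/ and /i/, so it voices to [d]. /k/ is a voiceless stop between vowels /i/ and /e/, so it voices to [g]. /gugpoetikehi/ → gugpoedigehi.
Rule 2 (stop-cluster i-epenthesis): /g/ and /p/ form a stop–stop cluster, so [i] is inserted between them. /gugpoedigehi/ → gugipoedigehi.
Rule 3 (intervocalic h-deletion): /h/ occurs between vowels /e/ and /i/, so it deletes. /gugipoedigehi/ → gugipoedigei.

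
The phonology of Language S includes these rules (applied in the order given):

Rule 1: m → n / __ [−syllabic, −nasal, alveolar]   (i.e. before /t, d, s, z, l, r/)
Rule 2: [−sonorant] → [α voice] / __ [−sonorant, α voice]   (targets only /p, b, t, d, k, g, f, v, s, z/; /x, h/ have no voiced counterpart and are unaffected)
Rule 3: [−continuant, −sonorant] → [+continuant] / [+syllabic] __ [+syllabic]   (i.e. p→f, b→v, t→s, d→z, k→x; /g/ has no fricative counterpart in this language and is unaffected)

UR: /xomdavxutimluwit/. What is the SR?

Rule 1 (nasal place assimilation): /m/ precedes the alveolar consonant /d/, so it assimilates in place to [n]. /m/ precedes the alveolar consonant /l/, so it assimilates in place to [n]. /xomdavxutimluwit/ → xondavxutinluwit.
Rule 2 (regressive voicing assimilation): /v/ precedes the voiceless obstruent /x/, so it devoices to [f] by assimilation. /xondavxutinluwit/ → xondafxutinluwit.
Rule 3 (intervocalic spirantization): /t/ is a stop between vowels /u/ and /i/, so it spirantizes to the fricative [s]. /xondafxutinluwit/ → xondafxusinluwit.

xondafxusinluwit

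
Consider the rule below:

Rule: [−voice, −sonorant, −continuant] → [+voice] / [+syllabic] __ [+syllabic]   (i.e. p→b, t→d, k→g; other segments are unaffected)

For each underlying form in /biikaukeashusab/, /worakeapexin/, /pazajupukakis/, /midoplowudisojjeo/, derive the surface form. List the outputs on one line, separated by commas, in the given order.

/biikaukeashusab/: /k/ is a voiceless stop between vowels /i/ and /a/, so it voices to [g]. /k/ is a voiceless stop between vowels /u/ and /e/, so it voices to [g]. → [biigaugeashusab].
/worakeapexin/: /k/ is a voiceless stop between vowels /a/ and /e/, so it voices to [g]. /p/ is a voiceless stop between vowels /a/ and /e/, so it voices to [b]. → [worageabexin].
/pazajupukakis/: /p/ is a voiceless stop between vowels /u/ and /u/, so it voices to [b]. /k/ is a voiceless stop between vowels /u/ and /a/, so it voices to [g]. /k/ is a voiceless stop between vowels /a/ and /i/, so it voices to [g]. → [pazajubugagis].
/midoplowudisojjeo/: the rule's environment is not met; surfaces unchanged as [midoplowudisojjeo].

biigaugeashusab, worageabexin, pazajubugagis, midoplowudisojjeo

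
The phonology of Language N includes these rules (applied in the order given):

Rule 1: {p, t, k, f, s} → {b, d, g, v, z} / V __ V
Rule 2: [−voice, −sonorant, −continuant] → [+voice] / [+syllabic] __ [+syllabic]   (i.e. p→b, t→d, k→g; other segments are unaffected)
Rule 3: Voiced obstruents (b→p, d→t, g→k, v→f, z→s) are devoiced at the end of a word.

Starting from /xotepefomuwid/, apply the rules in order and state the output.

Rule 1 (intervocalic voicing): /t/ is a voiceless obstruent between vowels /o/ and /e/, so it voices to [d]. /p/ is a voiceless obstruent between vowels /e/ and /e/, so it voices to [b]. /f/ is a voiceless obstruent between vowels /e/ and /o/, so it voices to [v]. /xotepefomuwid/ → xodebevomuwid.
Rule 2 (intervocalic voicing): no segment meets the environment; /xodebevomuwid/ is unchanged.
Rule 3 (final devoicing): /d/ is a voiced obstruent in word-final position, so it devoices to [t]. /xodebevomuwid/ → xodebevomuwit.

xodebevomuwit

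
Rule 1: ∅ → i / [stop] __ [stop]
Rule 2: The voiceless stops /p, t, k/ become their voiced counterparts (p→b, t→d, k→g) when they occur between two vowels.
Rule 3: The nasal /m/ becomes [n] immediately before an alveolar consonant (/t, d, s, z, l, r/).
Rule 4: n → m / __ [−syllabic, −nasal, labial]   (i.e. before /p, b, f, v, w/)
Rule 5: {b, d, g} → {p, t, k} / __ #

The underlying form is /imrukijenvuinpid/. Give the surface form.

inrugijemvuimpit

Rule 1 (stop-cluster i-epenthesis): no segment meets the environment; /imrukijenvuinpid/ is unchanged.
Rule 2 (intervocalic voicing): /k/ is a voiceless stop between vowels /u/ and /i/, so it voices to [g]. /imrukijenvuinpid/ → imrugijenvuinpid.
Rule 3 (nasal place assimilation): /m/ precedes the alveolar consonant /r/, so it assimilates in place to [n]. /imrugijenvuinpid/ → inrugijenvuinpid.
Rule 4 (nasal place assimilation): /n/ precedes the labial consonant /v/, so it assimilates in place to [m]. /n/ precedes the labial consonant /p/, so it assimilates in place to [m]. /inrugijenvuinpid/ → inrugijemvuimpid.
Rule 5 (final devoicing): /d/ is a voiced stop in word-final position, so it devoices to [t]. /inrugijemvuimpid/ → inrugijemvuimpit.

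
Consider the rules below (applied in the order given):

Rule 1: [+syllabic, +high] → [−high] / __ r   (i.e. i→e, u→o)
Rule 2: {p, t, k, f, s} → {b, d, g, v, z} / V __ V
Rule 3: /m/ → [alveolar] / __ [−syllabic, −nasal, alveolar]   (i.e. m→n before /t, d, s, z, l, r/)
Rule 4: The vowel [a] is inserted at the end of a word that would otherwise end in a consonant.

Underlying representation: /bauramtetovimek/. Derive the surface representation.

Rule 1 (pre-rhotic lowering): /u/ is a high vowel immediately before /r/, so it lowers to [o]. /bauramtetovimek/ → baoramtetovimek.
Rule 2 (intervocalic voicing): /t/ is a voiceless obstruent between vowels /e/ and /o/, so it voices to [d]. /baoramtetovimek/ → baoramtedovimek.
Rule 3 (nasal place assimilation): /m/ precedes the alveolar consonant /t/, so it assimilates in place to [n]. /baoramtedovimek/ → baorantedovimek.
Rule 4 (final a-epenthesis): the form ends in the consonant /k/, so [a] is inserted word-finally. /baorantedovimek/ → baorantedovimeka.

baorantedovimeka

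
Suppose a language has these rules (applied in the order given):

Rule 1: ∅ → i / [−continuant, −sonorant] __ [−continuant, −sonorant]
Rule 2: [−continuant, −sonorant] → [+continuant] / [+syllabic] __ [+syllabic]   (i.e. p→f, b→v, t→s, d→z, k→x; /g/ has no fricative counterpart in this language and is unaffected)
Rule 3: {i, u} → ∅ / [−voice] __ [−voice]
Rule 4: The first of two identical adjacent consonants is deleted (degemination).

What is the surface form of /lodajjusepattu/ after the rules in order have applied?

Rule 1 (stop-cluster i-epenthesis): /t/ and /t/ form a stop–stop cluster, so [i] is inserted between them. /lodajjusepattu/ → lodajjusepatitu.
Rule 2 (intervocalic spirantization): /d/ is a stop between vowels /o/ and /a/, so it spirantizes to the fricative [z]. /p/ is a stop between vowels /e/ and /a/, so it spirantizes to the fricative [f]. /t/ is a stop between vowels /a/ and /i/, so it spirantizes to the fricative [s]. /t/ is a stop between vowels /i/ and /u/, so it spirantizes to the fricative [s]. /lodajjusepatitu/ → lozajjusefasisu.
Rule 3 (high vowel syncope): /i/ is a high vowel flanked by voiceless consonants /s/ and /s/, so it deletes. /lozajjusefasisu/ → lozajjusefassu.
Rule 4 (degemination): /jj/ is a geminate; the first /j/ deletes. /ss/ is a geminate; the first /s/ deletes. /lozajjusefassu/ → lozajusefasu.

lozajusefasu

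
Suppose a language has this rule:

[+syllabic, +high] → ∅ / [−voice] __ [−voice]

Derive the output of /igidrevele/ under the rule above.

igidrevele

No segment of /igidrevele/ meets the structural description of the rule, so the form surfaces unchanged.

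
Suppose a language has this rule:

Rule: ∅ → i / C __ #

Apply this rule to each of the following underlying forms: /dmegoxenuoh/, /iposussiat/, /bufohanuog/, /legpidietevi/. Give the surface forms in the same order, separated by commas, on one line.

dmegoxenuohi, iposussiati, bufohanuogi, legpidietevi

/dmegoxenuoh/: the form ends in the consonant /h/, so [i] is inserted word-finally. → [dmegoxenuohi].
/iposussiat/: the form ends in the consonant /t/, so [i] is inserted word-finally. → [iposussiati].
/bufohanuog/: the form ends in the consonant /g/, so [i] is inserted word-finally. → [bufohanuogi].
/legpidietevi/: the rule's environment is not met; surfaces unchanged as [legpidietevi].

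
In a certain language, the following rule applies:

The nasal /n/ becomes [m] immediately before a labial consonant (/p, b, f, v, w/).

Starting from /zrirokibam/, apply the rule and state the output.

zrirokibam

No segment of /zrirokibam/ meets the structural description of the rule, so the form surfaces unchanged.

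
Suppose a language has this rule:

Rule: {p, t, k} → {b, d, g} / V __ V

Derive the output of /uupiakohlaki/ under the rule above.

/p/ is a voiceless stop between vowels /u/ and /i/, so it voices to [b].
/k/ is a voiceless stop between vowels /a/ and /o/, so it voices to [g].
/k/ is a voiceless stop between vowels /a/ and /i/, so it voices to [g].
Surface form: [uubiagohlagi].

uubiagohlagi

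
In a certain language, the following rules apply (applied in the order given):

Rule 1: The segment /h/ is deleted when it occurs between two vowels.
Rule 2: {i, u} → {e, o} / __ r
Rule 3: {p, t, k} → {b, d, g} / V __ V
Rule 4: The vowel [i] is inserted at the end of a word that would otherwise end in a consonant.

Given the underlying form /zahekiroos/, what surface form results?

zaegeroosi

Rule 1 (intervocalic h-deletion): /h/ occurs between vowels /a/ and /e/, so it deletes. /zahekiroos/ → zaekiroos.
Rule 2 (pre-rhotic lowering): /i/ is a high vowel immediately before /r/, so it lowers to [e]. /zaekiroos/ → zaekeroos.
Rule 3 (intervocalic voicing): /k/ is a voiceless stop between vowels /e/ and /e/, so it voices to [g]. /zaekeroos/ → zaegeroos.
Rule 4 (final i-epenthesis): the form ends in the consonant /s/, so [i] is inserted word-finally. /zaegeroos/ → zaegeroosi.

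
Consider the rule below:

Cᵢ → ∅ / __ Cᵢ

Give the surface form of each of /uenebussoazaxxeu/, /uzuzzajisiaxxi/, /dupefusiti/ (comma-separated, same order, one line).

uenebusoazaxeu, uzuzajisiaxi, dupefusiti

/uenebussoazaxxeu/: /ss/ is a geminate; the first /s/ deletes. /xx/ is a geminate; the first /x/ deletes. → [uenebusoazaxeu].
/uzuzzajisiaxxi/: /zz/ is a geminate; the first /z/ deletes. /xx/ is a geminate; the first /x/ deletes. → [uzuzajisiaxi].
/dupefusiti/: the rule's environment is not met; surfaces unchanged as [dupefusiti].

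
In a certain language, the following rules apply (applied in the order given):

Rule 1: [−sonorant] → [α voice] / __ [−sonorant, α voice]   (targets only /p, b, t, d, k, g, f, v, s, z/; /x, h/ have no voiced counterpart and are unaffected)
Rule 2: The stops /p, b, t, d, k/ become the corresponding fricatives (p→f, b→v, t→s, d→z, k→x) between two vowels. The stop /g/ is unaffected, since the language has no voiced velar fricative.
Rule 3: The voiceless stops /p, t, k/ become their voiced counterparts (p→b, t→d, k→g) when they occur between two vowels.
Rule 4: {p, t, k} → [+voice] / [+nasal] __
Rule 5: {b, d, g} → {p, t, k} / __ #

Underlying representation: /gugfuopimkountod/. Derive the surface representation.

Rule 1 (regressive voicing assimilation): /g/ precedes the voiceless obstruent /f/, so it devoices to [k] by assimilation. /gugfuopimkountod/ → gukfuopimkountod.
Rule 2 (intervocalic spirantization): /p/ is a stop between vowels /o/ and /i/, so it spirantizes to the fricative [f]. /gukfuopimkountod/ → gukfuofimkountod.
Rule 3 (intervocalic voicing): no segment meets the environment; /gukfuofimkountod/ is unchanged.
Rule 4 (post-nasal voicing): /k/ is a voiceless stop immediately after the nasal /m/, so it voices to [g]. /t/ is a voiceless stop immediately after the nasal /n/, so it voices to [d]. /gukfuofimkountod/ → gukfuofimgoundod.
Rule 5 (final devoicing): /d/ is a voiced stop in word-final position, so it devoices to [t]. /gukfuofimgoundod/ → gukfuofimgoundot.

gukfuofimgoundot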